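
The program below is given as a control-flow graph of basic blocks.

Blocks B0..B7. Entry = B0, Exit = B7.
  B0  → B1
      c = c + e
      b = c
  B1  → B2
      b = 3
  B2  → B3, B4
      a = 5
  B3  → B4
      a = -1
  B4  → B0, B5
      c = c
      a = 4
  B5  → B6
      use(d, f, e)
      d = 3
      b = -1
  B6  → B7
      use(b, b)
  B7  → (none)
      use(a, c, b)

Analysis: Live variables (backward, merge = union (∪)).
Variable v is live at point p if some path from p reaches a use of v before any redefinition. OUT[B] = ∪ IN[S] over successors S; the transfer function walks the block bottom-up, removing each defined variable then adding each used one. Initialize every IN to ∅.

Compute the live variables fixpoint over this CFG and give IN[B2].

Answer: {c, d, e, f}

Trace:
Per-block solution:
  B0:   IN={c, d, e, f}   OUT={c, d, e, f}
  B1:   IN={c, d, e, f}   OUT={c, d, e, f}
  B2:   IN={c, d, e, f}   OUT={c, d, e, f}
  B3:   IN={c, d, e, f}   OUT={c, d, e, f}
  B4:   IN={c, d, e, f}   OUT={a, c, d, e, f}
  B5:   IN={a, c, d, e, f}   OUT={a, b, c}
  B6:   IN={a, b, c}   OUT={a, b, c}
  B7:   IN={a, b, c}   OUT={}

Merge at B2: OUT[B2] = IN[B3] ⊔ IN[B4] = {c, d, e, f}
Applying B2's transfer function to that OUT value gives IN[B2] (row B2 above).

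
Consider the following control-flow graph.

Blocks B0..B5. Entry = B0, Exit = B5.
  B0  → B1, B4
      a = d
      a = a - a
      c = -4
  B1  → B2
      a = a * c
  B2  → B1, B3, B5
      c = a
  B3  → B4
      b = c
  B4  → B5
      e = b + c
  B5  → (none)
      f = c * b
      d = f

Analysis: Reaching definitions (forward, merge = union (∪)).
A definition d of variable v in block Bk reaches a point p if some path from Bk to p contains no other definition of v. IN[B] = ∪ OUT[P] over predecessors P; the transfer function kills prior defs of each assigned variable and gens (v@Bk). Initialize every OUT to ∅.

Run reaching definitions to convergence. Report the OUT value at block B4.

Answer: {a@B0, a@B1, b@B3, c@B0, c@B2, e@B4}

Trace:
Fixpoint table:
  B0:   IN={}   OUT={a@B0, c@B0}
  B1:   IN={a@B0, a@B1, c@B0, c@B2}   OUT={a@B1, c@B0, c@B2}
  B2:   IN={a@B1, c@B0, c@B2}   OUT={a@B1, c@B2}
  B3:   IN={a@B1, c@B2}   OUT={a@B1, b@B3, c@B2}
  B4:   IN={a@B0, a@B1, b@B3, c@B0, c@B2}   OUT={a@B0, a@B1, b@B3, c@B0, c@B2, e@B4}
  B5:   IN={a@B0, a@B1, b@B3, c@B0, c@B2, e@B4}   OUT={a@B0, a@B1, b@B3, c@B0, c@B2, d@B5, e@B4, f@B5}

Merge at B4: IN[B4] = OUT[B0] ⊔ OUT[B3] = {a@B0, a@B1, b@B3, c@B0, c@B2}
Applying B4's transfer function to that IN value gives OUT[B4] (row B4 above).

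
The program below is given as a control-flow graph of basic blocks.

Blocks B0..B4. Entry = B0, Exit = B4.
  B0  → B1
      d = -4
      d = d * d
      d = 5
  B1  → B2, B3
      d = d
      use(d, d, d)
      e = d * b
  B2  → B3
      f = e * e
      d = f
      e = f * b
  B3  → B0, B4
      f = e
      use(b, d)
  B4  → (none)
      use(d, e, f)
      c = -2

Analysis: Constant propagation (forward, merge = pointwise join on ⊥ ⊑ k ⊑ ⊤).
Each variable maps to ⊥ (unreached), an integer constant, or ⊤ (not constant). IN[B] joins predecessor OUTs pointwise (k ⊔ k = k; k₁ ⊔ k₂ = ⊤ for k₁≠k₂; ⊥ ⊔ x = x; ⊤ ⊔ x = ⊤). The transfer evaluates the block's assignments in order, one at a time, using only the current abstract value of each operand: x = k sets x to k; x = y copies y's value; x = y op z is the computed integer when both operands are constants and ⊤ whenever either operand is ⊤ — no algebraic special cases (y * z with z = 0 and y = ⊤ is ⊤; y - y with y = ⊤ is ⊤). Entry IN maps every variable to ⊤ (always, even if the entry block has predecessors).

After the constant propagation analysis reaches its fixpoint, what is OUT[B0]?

Fixpoint table:
  B0: | IN=(all ⊤) | OUT={d:5; rest ⊤}
  B1: | IN={d:5; rest ⊤} | OUT={d:5; rest ⊤}
  B2: | IN={d:5; rest ⊤} | OUT=(all ⊤)
  B3: | IN=(all ⊤) | OUT=(all ⊤)
  B4: | IN=(all ⊤) | OUT={c:-2; rest ⊤}

Merge at B0 (entry node, so the boundary value (all ⊤) is joined with the incoming edge(s)): IN[B0] = (all ⊤) ⊔ OUT[B3] = {a: ⊤, b: ⊤, c: ⊤, d: ⊤, e: ⊤, f: ⊤}
Applying B0's transfer function to that IN value gives OUT[B0] (row B0 above).

Answer: {a: ⊤, b: ⊤, c: ⊤, d: 5, e: ⊤, f: ⊤}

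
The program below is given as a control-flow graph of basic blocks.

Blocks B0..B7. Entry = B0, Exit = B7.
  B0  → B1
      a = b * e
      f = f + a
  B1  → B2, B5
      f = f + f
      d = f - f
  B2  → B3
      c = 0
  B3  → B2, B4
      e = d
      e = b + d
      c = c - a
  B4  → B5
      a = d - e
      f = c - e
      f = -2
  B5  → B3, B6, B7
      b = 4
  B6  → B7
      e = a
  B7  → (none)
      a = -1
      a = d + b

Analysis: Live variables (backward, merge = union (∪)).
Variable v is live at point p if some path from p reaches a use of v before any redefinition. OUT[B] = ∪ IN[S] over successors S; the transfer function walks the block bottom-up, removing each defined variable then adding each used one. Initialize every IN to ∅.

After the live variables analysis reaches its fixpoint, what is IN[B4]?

Per-block solution:
  B0: | IN={b, c, e, f} | OUT={a, b, c, f}
  B1: | IN={a, b, c, f} | OUT={a, b, c, d}
  B2: | IN={a, b, d} | OUT={a, b, c, d}
  B3: | IN={a, b, c, d} | OUT={a, b, c, d, e}
  B4: | IN={c, d, e} | OUT={a, c, d}
  B5: | IN={a, c, d} | OUT={a, b, c, d}
  B6: | IN={a, b, d} | OUT={b, d}
  B7: | IN={b, d} | OUT={}

Merge at B4: OUT[B4] = IN[B5] = {a, c, d}
Applying B4's transfer function to that OUT value gives IN[B4] (row B4 above).

Answer: {c, d, e}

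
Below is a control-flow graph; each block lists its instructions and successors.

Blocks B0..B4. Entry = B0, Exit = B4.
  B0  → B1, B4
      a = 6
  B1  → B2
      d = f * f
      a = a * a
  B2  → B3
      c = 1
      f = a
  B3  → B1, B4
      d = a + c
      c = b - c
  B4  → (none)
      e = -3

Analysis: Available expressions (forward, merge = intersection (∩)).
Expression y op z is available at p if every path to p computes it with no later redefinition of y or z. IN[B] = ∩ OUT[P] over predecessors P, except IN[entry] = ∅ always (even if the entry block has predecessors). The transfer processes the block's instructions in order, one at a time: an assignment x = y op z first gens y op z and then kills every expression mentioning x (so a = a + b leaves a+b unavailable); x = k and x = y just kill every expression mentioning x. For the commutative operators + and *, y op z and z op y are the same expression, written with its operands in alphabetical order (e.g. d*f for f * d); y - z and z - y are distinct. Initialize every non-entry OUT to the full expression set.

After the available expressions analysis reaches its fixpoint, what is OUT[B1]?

Fixpoint table:
  B0:  IN={}  OUT={}
  B1:  IN={}  OUT={f*f}
  B2:  IN={f*f}  OUT={}
  B3:  IN={}  OUT={}
  B4:  IN={}  OUT={}

Merge at B1: IN[B1] = OUT[B0] ∩ OUT[B3] = {}
Applying B1's transfer function to that IN value gives OUT[B1] (row B1 above).

Answer: {f*f}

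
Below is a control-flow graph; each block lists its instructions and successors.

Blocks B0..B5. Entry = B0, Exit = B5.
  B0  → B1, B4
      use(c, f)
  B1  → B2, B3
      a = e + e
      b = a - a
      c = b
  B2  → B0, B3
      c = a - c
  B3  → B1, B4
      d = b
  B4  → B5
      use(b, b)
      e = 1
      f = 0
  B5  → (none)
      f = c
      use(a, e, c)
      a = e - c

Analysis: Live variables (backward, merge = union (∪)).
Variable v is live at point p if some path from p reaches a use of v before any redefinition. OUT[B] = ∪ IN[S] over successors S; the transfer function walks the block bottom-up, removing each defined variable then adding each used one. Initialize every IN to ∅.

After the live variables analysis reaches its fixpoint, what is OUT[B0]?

Converged values:
  B0:  IN={a, b, c, e, f}  OUT={a, b, c, e, f}
  B1:  IN={e, f}  OUT={a, b, c, e, f}
  B2:  IN={a, b, c, e, f}  OUT={a, b, c, e, f}
  B3:  IN={a, b, c, e, f}  OUT={a, b, c, e, f}
  B4:  IN={a, b, c}  OUT={a, c, e}
  B5:  IN={a, c, e}  OUT={}

Merge at B0: OUT[B0] = IN[B1] ⊔ IN[B4] = {a, b, c, e, f}

Answer: {a, b, c, e, f}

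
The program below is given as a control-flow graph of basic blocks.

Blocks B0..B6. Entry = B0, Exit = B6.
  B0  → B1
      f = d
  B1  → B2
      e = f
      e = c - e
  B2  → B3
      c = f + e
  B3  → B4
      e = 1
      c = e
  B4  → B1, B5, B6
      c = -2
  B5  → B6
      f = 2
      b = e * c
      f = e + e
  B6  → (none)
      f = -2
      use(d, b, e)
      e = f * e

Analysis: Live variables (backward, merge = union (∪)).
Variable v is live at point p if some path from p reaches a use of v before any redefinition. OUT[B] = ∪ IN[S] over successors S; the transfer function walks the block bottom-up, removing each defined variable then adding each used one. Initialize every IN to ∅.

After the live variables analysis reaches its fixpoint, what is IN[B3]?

Answer: {b, d, f}

Derivation:
Per-block solution:
  B0:   IN={b, c, d}   OUT={b, c, d, f}
  B1:   IN={b, c, d, f}   OUT={b, d, e, f}
  B2:   IN={b, d, e, f}   OUT={b, d, f}
  B3:   IN={b, d, f}   OUT={b, d, e, f}
  B4:   IN={b, d, e, f}   OUT={b, c, d, e, f}
  B5:   IN={c, d, e}   OUT={b, d, e}
  B6:   IN={b, d, e}   OUT={}

Merge at B3: OUT[B3] = IN[B4] = {b, d, e, f}
Applying B3's transfer function to that OUT value gives IN[B3] (row B3 above).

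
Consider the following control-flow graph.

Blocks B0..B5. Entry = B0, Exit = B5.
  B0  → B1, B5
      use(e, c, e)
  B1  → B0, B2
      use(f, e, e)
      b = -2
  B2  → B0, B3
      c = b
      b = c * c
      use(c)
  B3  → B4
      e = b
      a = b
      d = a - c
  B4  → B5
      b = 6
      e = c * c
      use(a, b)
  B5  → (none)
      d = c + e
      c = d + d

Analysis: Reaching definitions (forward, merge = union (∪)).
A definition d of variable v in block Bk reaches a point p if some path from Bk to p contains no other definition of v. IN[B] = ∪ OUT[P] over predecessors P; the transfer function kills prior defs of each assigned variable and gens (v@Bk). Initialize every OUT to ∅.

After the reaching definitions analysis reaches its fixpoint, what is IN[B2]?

Answer: {b@B1, c@B2}

Trace:
Per-block solution:
  B0:   IN={b@B1, b@B2, c@B2}   OUT={b@B1, b@B2, c@B2}
  B1:   IN={b@B1, b@B2, c@B2}   OUT={b@B1, c@B2}
  B2:   IN={b@B1, c@B2}   OUT={b@B2, c@B2}
  B3:   IN={b@B2, c@B2}   OUT={a@B3, b@B2, c@B2, d@B3, e@B3}
  B4:   IN={a@B3, b@B2, c@B2, d@B3, e@B3}   OUT={a@B3, b@B4, c@B2, d@B3, e@B4}
  B5:   IN={a@B3, b@B1, b@B2, b@B4, c@B2, d@B3, e@B4}   OUT={a@B3, b@B1, b@B2, b@B4, c@B5, d@B5, e@B4}

Merge at B2: IN[B2] = OUT[B1] = {b@B1, c@B2}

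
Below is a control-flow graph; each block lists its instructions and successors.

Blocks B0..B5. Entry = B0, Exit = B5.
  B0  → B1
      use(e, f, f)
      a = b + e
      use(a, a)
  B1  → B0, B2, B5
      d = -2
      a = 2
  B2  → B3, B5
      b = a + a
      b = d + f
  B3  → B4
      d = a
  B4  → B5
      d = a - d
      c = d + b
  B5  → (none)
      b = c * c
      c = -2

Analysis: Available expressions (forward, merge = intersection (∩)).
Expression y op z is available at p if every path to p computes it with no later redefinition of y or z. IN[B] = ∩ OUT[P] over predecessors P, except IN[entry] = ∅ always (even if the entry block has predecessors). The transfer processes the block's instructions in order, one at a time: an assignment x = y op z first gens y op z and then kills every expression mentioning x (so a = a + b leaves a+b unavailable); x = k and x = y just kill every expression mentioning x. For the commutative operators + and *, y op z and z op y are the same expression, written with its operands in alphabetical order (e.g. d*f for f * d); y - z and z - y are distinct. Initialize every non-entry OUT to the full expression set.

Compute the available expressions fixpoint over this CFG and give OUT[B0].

Per-block solution:
  B0:   IN={}   OUT={b+e}
  B1:   IN={b+e}   OUT={b+e}
  B2:   IN={b+e}   OUT={a+a, d+f}
  B3:   IN={a+a, d+f}   OUT={a+a}
  B4:   IN={a+a}   OUT={a+a, b+d}
  B5:   IN={}   OUT={}

Merge at B0 (entry node, so the boundary value {} is joined with the incoming edge(s)): IN[B0] = {} ∩ OUT[B1] = {}
Applying B0's transfer function to that IN value gives OUT[B0] (row B0 above).

Answer: {b+e}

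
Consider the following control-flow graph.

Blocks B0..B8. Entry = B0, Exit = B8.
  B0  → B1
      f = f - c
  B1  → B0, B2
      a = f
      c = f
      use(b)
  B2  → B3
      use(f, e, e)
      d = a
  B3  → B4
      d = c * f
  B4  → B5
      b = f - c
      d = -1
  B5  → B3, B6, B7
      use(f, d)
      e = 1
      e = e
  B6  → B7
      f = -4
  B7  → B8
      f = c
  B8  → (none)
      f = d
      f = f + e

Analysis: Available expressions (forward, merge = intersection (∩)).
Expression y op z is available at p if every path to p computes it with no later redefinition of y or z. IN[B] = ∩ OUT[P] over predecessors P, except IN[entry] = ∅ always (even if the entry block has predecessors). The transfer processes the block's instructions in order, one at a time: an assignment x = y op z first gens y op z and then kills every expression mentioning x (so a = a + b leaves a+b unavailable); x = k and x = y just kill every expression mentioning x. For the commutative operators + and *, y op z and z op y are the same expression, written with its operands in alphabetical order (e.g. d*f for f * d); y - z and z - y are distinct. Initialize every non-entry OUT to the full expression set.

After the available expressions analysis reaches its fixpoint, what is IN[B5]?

Fixpoint table:
  B0:   IN={}   OUT={}
  B1:   IN={}   OUT={}
  B2:   IN={}   OUT={}
  B3:   IN={}   OUT={c*f}
  B4:   IN={c*f}   OUT={c*f, f-c}
  B5:   IN={c*f, f-c}   OUT={c*f, f-c}
  B6:   IN={c*f, f-c}   OUT={}
  B7:   IN={}   OUT={}
  B8:   IN={}   OUT={}

Merge at B5: IN[B5] = OUT[B4] = {c*f, f-c}

Answer: {c*f, f-c}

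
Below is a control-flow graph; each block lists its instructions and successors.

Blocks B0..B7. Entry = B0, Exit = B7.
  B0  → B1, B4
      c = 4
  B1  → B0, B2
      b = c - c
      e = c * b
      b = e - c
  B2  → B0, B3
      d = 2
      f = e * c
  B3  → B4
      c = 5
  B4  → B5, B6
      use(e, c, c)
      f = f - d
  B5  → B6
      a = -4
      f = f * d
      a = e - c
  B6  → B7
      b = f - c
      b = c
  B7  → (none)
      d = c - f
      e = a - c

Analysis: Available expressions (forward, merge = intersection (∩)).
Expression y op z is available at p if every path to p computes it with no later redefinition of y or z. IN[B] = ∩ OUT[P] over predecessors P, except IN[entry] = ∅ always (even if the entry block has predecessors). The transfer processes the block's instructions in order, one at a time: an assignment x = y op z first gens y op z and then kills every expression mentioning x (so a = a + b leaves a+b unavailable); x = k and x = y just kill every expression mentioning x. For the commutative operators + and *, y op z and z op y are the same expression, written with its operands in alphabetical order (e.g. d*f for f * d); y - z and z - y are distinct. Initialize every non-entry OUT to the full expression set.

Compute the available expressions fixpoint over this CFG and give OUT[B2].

Answer: {c*e, c-c, e-c}

Working:
Fixpoint table:
  B0:  IN={}  OUT={}
  B1:  IN={}  OUT={c-c, e-c}
  B2:  IN={c-c, e-c}  OUT={c*e, c-c, e-c}
  B3:  IN={c*e, c-c, e-c}  OUT={}
  B4:  IN={}  OUT={}
  B5:  IN={}  OUT={e-c}
  B6:  IN={}  OUT={f-c}
  B7:  IN={f-c}  OUT={a-c, c-f, f-c}

Merge at B2: IN[B2] = OUT[B1] = {c-c, e-c}
Applying B2's transfer function to that IN value gives OUT[B2] (row B2 above).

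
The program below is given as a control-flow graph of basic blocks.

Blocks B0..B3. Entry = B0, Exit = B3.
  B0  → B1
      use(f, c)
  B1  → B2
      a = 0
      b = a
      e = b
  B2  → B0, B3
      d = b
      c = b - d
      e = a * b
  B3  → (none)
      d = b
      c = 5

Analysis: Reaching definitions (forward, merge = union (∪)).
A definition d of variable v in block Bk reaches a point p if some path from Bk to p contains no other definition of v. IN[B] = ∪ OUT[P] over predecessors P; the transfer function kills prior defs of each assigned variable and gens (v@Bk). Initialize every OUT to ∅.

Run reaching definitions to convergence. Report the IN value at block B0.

Converged values:
  B0:  IN={a@B1, b@B1, c@B2, d@B2, e@B2}  OUT={a@B1, b@B1, c@B2, d@B2, e@B2}
  B1:  IN={a@B1, b@B1, c@B2, d@B2, e@B2}  OUT={a@B1, b@B1, c@B2, d@B2, e@B1}
  B2:  IN={a@B1, b@B1, c@B2, d@B2, e@B1}  OUT={a@B1, b@B1, c@B2, d@B2, e@B2}
  B3:  IN={a@B1, b@B1, c@B2, d@B2, e@B2}  OUT={a@B1, b@B1, c@B3, d@B3, e@B2}

Merge at B0 (entry node, so the boundary value {} is joined with the incoming edge(s)): IN[B0] = {} ⊔ OUT[B2] = {a@B1, b@B1, c@B2, d@B2, e@B2}

Answer: {a@B1, b@B1, c@B2, d@B2, e@B2}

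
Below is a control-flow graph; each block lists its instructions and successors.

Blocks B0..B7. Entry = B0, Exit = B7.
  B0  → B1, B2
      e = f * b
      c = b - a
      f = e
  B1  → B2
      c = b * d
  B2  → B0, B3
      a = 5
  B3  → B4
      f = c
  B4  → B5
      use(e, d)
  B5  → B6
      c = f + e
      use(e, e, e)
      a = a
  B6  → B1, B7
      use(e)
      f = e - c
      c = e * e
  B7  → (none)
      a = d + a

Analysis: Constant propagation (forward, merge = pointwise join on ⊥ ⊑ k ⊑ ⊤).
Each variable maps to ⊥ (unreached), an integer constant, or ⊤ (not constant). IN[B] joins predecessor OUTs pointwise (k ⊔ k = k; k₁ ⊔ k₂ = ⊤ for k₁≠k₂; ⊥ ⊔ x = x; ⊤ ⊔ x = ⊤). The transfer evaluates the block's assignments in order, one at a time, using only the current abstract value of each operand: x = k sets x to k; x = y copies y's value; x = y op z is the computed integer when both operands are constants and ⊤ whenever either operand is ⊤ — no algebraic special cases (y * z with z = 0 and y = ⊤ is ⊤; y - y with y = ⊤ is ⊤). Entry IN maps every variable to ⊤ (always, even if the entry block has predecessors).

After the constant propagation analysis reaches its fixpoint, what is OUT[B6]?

Converged values:
  B0:  IN=(all ⊤)  OUT=(all ⊤)
  B1:  IN=(all ⊤)  OUT=(all ⊤)
  B2:  IN=(all ⊤)  OUT={a:5; rest ⊤}
  B3:  IN={a:5; rest ⊤}  OUT={a:5; rest ⊤}
  B4:  IN={a:5; rest ⊤}  OUT={a:5; rest ⊤}
  B5:  IN={a:5; rest ⊤}  OUT={a:5; rest ⊤}
  B6:  IN={a:5; rest ⊤}  OUT={a:5; rest ⊤}
  B7:  IN={a:5; rest ⊤}  OUT=(all ⊤)

Merge at B6: IN[B6] = OUT[B5] = {a: 5, b: ⊤, c: ⊤, d: ⊤, e: ⊤, f: ⊤}
Applying B6's transfer function to that IN value gives OUT[B6] (row B6 above).

Answer: {a: 5, b: ⊤, c: ⊤, d: ⊤, e: ⊤, f: ⊤}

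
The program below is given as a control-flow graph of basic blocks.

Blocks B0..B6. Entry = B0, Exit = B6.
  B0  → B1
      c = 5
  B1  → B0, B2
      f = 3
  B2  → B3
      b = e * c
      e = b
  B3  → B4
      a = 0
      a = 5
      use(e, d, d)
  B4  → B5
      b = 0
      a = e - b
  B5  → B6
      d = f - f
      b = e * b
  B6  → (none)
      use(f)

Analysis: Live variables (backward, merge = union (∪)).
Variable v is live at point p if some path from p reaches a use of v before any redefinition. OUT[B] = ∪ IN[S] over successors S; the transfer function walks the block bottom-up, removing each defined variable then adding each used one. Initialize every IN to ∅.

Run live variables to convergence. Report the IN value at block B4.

Answer: {e, f}

Derivation:
Fixpoint table:
  B0:   IN={d, e}   OUT={c, d, e}
  B1:   IN={c, d, e}   OUT={c, d, e, f}
  B2:   IN={c, d, e, f}   OUT={d, e, f}
  B3:   IN={d, e, f}   OUT={e, f}
  B4:   IN={e, f}   OUT={b, e, f}
  B5:   IN={b, e, f}   OUT={f}
  B6:   IN={f}   OUT={}

Merge at B4: OUT[B4] = IN[B5] = {b, e, f}
Applying B4's transfer function to that OUT value gives IN[B4] (row B4 above).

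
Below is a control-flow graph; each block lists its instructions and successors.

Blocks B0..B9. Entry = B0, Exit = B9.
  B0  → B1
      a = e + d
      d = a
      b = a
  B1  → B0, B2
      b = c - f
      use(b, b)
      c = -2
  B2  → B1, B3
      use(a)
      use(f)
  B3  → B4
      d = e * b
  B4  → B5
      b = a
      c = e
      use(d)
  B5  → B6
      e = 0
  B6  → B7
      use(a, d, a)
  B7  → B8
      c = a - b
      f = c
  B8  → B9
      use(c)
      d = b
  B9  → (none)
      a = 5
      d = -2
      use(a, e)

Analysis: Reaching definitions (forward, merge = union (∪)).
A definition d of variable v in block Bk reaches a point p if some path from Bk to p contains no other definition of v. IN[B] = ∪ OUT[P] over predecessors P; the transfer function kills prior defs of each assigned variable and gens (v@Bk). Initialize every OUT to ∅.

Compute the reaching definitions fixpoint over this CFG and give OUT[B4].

Per-block solution:
  B0:  IN={a@B0, b@B1, c@B1, d@B0}  OUT={a@B0, b@B0, c@B1, d@B0}
  B1:  IN={a@B0, b@B0, b@B1, c@B1, d@B0}  OUT={a@B0, b@B1, c@B1, d@B0}
  B2:  IN={a@B0, b@B1, c@B1, d@B0}  OUT={a@B0, b@B1, c@B1, d@B0}
  B3:  IN={a@B0, b@B1, c@B1, d@B0}  OUT={a@B0, b@B1, c@B1, d@B3}
  B4:  IN={a@B0, b@B1, c@B1, d@B3}  OUT={a@B0, b@B4, c@B4, d@B3}
  B5:  IN={a@B0, b@B4, c@B4, d@B3}  OUT={a@B0, b@B4, c@B4, d@B3, e@B5}
  B6:  IN={a@B0, b@B4, c@B4, d@B3, e@B5}  OUT={a@B0, b@B4, c@B4, d@B3, e@B5}
  B7:  IN={a@B0, b@B4, c@B4, d@B3, e@B5}  OUT={a@B0, b@B4, c@B7, d@B3, e@B5, f@B7}
  B8:  IN={a@B0, b@B4, c@B7, d@B3, e@B5, f@B7}  OUT={a@B0, b@B4, c@B7, d@B8, e@B5, f@B7}
  B9:  IN={a@B0, b@B4, c@B7, d@B8, e@B5, f@B7}  OUT={a@B9, b@B4, c@B7, d@B9, e@B5, f@B7}

Merge at B4: IN[B4] = OUT[B3] = {a@B0, b@B1, c@B1, d@B3}
Applying B4's transfer function to that IN value gives OUT[B4] (row B4 above).

Answer: {a@B0, b@B4, c@B4, d@B3}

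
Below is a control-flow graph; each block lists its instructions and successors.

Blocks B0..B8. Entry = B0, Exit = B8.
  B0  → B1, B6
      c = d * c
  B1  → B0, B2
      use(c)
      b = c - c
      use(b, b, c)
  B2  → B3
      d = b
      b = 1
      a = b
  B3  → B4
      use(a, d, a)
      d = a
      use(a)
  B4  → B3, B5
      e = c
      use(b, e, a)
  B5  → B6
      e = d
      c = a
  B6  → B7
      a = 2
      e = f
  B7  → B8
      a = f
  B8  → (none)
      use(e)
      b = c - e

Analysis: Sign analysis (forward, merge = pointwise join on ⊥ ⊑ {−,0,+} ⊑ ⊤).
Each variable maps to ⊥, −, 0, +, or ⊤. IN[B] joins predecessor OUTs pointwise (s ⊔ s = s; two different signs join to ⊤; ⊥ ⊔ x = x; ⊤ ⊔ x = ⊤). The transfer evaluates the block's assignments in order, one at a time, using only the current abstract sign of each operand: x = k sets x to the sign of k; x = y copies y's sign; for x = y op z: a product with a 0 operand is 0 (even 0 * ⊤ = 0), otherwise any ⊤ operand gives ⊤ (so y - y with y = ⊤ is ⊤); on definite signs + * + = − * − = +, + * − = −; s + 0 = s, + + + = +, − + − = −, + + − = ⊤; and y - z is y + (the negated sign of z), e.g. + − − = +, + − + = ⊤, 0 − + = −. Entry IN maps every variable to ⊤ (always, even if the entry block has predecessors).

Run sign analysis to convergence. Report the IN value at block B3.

Answer: {a: +, b: +, c: ⊤, d: ⊤, e: ⊤, f: ⊤}

Working:
Converged values:
  B0:  IN=(all ⊤)  OUT=(all ⊤)
  B1:  IN=(all ⊤)  OUT=(all ⊤)
  B2:  IN=(all ⊤)  OUT={a:+, b:+; rest ⊤}
  B3:  IN={a:+, b:+; rest ⊤}  OUT={a:+, b:+, d:+; rest ⊤}
  B4:  IN={a:+, b:+, d:+; rest ⊤}  OUT={a:+, b:+, d:+; rest ⊤}
  B5:  IN={a:+, b:+, d:+; rest ⊤}  OUT={a:+, b:+, c:+, d:+, e:+; rest ⊤}
  B6:  IN=(all ⊤)  OUT={a:+; rest ⊤}
  B7:  IN={a:+; rest ⊤}  OUT=(all ⊤)
  B8:  IN=(all ⊤)  OUT=(all ⊤)

Merge at B3: IN[B3] = OUT[B2] ⊔ OUT[B4] = {a: +, b: +, c: ⊤, d: ⊤, e: ⊤, f: ⊤}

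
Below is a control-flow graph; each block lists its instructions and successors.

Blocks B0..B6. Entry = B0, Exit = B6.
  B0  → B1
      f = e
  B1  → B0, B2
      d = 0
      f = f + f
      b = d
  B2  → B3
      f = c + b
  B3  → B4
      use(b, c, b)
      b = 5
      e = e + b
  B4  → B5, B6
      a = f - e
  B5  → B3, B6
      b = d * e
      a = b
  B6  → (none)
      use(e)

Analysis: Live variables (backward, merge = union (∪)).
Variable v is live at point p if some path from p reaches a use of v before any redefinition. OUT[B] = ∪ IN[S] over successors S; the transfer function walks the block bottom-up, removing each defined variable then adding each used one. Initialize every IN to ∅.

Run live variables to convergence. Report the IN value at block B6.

Per-block solution:
  B0:   IN={c, e}   OUT={c, e, f}
  B1:   IN={c, e, f}   OUT={b, c, d, e}
  B2:   IN={b, c, d, e}   OUT={b, c, d, e, f}
  B3:   IN={b, c, d, e, f}   OUT={c, d, e, f}
  B4:   IN={c, d, e, f}   OUT={c, d, e, f}
  B5:   IN={c, d, e, f}   OUT={b, c, d, e, f}
  B6:   IN={e}   OUT={}

B6 is the boundary node: OUT[B6] = {}
Applying B6's transfer function to that OUT value gives IN[B6] (row B6 above).

Answer: {e}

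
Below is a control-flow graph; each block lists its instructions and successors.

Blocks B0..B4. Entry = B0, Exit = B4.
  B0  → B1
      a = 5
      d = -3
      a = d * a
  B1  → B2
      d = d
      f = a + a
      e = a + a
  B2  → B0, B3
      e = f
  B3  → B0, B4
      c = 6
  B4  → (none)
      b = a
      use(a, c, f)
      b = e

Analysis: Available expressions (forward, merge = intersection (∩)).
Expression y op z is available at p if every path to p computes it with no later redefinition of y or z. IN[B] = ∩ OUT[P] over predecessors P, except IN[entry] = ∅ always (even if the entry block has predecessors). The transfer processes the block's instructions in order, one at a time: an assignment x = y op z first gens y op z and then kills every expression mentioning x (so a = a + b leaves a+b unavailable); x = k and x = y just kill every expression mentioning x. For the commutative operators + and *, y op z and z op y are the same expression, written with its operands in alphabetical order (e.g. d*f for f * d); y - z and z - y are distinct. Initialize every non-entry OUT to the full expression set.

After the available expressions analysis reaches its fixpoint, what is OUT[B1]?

Answer: {a+a}

Trace:
Fixpoint table:
  B0:   IN={}   OUT={}
  B1:   IN={}   OUT={a+a}
  B2:   IN={a+a}   OUT={a+a}
  B3:   IN={a+a}   OUT={a+a}
  B4:   IN={a+a}   OUT={a+a}

Merge at B1: IN[B1] = OUT[B0] = {}
Applying B1's transfer function to that IN value gives OUT[B1] (row B1 above).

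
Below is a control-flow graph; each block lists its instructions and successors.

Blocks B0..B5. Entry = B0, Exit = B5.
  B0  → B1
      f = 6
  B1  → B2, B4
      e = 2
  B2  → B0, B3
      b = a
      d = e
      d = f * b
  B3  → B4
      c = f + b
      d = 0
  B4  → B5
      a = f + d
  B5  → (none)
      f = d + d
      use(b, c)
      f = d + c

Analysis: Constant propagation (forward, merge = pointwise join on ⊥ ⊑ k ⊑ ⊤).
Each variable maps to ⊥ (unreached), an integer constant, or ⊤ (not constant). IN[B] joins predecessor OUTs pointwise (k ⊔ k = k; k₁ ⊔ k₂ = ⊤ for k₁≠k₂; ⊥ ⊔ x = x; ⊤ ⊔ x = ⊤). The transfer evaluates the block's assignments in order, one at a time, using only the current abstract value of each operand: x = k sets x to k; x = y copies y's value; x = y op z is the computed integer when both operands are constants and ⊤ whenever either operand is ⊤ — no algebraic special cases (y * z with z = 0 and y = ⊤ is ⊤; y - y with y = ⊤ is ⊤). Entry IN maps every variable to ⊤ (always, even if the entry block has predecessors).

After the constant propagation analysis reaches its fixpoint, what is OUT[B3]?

Answer: {a: ⊤, b: ⊤, c: ⊤, d: 0, e: 2, f: 6}

Trace:
Converged values:
  B0:   IN=(all ⊤)   OUT={f:6; rest ⊤}
  B1:   IN={f:6; rest ⊤}   OUT={e:2, f:6; rest ⊤}
  B2:   IN={e:2, f:6; rest ⊤}   OUT={e:2, f:6; rest ⊤}
  B3:   IN={e:2, f:6; rest ⊤}   OUT={d:0, e:2, f:6; rest ⊤}
  B4:   IN={e:2, f:6; rest ⊤}   OUT={e:2, f:6; rest ⊤}
  B5:   IN={e:2, f:6; rest ⊤}   OUT={e:2; rest ⊤}

Merge at B3: IN[B3] = OUT[B2] = {a: ⊤, b: ⊤, c: ⊤, d: ⊤, e: 2, f: 6}
Applying B3's transfer function to that IN value gives OUT[B3] (row B3 above).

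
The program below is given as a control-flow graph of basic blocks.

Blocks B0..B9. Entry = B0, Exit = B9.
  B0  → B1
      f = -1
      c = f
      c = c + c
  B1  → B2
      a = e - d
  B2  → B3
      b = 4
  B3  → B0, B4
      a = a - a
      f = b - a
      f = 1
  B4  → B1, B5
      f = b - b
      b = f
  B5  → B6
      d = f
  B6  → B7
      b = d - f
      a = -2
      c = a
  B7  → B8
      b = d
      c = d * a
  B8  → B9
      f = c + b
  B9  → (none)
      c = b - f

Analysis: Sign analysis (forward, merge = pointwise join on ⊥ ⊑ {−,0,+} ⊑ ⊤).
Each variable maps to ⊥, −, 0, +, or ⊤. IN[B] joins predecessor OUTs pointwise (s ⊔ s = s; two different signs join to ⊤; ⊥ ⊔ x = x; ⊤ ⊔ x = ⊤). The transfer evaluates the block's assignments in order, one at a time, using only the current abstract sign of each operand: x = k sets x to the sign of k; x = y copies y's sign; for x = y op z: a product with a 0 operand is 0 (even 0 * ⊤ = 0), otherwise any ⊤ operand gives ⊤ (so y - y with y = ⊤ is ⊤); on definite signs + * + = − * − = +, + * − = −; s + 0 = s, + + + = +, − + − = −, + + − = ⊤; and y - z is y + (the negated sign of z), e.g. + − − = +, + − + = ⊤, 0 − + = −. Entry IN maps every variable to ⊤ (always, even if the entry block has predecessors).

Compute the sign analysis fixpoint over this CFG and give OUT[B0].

Answer: {a: ⊤, b: ⊤, c: -, d: ⊤, e: ⊤, f: -}

Trace:
Per-block solution:
  B0:  IN=(all ⊤)  OUT={c:-, f:-; rest ⊤}
  B1:  IN={c:-; rest ⊤}  OUT={c:-; rest ⊤}
  B2:  IN={c:-; rest ⊤}  OUT={b:+, c:-; rest ⊤}
  B3:  IN={b:+, c:-; rest ⊤}  OUT={b:+, c:-, f:+; rest ⊤}
  B4:  IN={b:+, c:-, f:+; rest ⊤}  OUT={c:-; rest ⊤}
  B5:  IN={c:-; rest ⊤}  OUT={c:-; rest ⊤}
  B6:  IN={c:-; rest ⊤}  OUT={a:-, c:-; rest ⊤}
  B7:  IN={a:-, c:-; rest ⊤}  OUT={a:-; rest ⊤}
  B8:  IN={a:-; rest ⊤}  OUT={a:-; rest ⊤}
  B9:  IN={a:-; rest ⊤}  OUT={a:-; rest ⊤}

Merge at B0 (entry node, so the boundary value (all ⊤) is joined with the incoming edge(s)): IN[B0] = (all ⊤) ⊔ OUT[B3] = {a: ⊤, b: ⊤, c: ⊤, d: ⊤, e: ⊤, f: ⊤}
Applying B0's transfer function to that IN value gives OUT[B0] (row B0 above).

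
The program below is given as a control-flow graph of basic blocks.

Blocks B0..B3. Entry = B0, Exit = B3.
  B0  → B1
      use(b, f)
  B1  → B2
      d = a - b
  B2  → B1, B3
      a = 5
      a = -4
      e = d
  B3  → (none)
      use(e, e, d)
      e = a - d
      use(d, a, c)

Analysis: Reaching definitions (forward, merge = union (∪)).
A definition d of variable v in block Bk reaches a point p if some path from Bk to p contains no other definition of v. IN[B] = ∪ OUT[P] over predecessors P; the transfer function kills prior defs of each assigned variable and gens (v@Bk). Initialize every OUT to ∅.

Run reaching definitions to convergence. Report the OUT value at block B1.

Answer: {a@B2, d@B1, e@B2}

Working:
Fixpoint table:
  B0:   IN={}   OUT={}
  B1:   IN={a@B2, d@B1, e@B2}   OUT={a@B2, d@B1, e@B2}
  B2:   IN={a@B2, d@B1, e@B2}   OUT={a@B2, d@B1, e@B2}
  B3:   IN={a@B2, d@B1, e@B2}   OUT={a@B2, d@B1, e@B3}

Merge at B1: IN[B1] = OUT[B0] ⊔ OUT[B2] = {a@B2, d@B1, e@B2}
Applying B1's transfer function to that IN value gives OUT[B1] (row B1 above).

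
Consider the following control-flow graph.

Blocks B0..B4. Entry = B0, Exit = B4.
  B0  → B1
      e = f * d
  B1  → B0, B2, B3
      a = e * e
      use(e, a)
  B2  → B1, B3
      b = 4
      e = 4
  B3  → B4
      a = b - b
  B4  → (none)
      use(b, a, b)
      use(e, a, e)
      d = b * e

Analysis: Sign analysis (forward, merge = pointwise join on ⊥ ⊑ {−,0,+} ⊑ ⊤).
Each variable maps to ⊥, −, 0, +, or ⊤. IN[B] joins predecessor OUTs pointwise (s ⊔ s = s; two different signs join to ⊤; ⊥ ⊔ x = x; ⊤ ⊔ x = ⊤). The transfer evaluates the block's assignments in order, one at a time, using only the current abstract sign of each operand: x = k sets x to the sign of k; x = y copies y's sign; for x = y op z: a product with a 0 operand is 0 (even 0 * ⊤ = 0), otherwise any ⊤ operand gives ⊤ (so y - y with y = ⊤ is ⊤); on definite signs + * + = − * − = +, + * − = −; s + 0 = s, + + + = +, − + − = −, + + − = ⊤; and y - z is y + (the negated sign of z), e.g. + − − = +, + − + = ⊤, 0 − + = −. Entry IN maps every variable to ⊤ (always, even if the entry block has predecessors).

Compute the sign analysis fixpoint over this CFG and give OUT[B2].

Answer: {a: ⊤, b: +, c: ⊤, d: ⊤, e: +, f: ⊤}

Derivation:
Per-block solution:
  B0: | IN=(all ⊤) | OUT=(all ⊤)
  B1: | IN=(all ⊤) | OUT=(all ⊤)
  B2: | IN=(all ⊤) | OUT={b:+, e:+; rest ⊤}
  B3: | IN=(all ⊤) | OUT=(all ⊤)
  B4: | IN=(all ⊤) | OUT=(all ⊤)

Merge at B2: IN[B2] = OUT[B1] = {a: ⊤, b: ⊤, c: ⊤, d: ⊤, e: ⊤, f: ⊤}
Applying B2's transfer function to that IN value gives OUT[B2] (row B2 above).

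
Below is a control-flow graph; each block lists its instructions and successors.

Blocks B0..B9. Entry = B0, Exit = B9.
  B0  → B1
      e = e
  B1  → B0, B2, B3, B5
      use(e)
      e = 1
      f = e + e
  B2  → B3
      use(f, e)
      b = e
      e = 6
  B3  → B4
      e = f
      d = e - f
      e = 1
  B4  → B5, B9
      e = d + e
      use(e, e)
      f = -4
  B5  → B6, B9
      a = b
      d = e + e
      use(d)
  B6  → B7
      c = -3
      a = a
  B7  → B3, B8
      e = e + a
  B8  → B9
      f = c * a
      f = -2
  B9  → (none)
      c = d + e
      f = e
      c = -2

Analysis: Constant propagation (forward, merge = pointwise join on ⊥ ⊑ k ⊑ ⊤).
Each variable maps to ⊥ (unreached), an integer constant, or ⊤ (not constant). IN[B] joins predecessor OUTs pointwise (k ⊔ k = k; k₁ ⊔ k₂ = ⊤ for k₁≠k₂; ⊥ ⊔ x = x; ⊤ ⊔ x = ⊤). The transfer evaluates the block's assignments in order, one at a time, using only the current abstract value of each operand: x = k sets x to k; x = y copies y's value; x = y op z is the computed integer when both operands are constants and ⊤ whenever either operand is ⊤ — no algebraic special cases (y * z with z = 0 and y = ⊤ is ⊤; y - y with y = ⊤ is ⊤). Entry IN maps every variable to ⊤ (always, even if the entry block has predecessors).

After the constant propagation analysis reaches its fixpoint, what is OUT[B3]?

Answer: {a: ⊤, b: ⊤, c: ⊤, d: ⊤, e: 1, f: ⊤}

Derivation:
Converged values:
  B0: | IN=(all ⊤) | OUT=(all ⊤)
  B1: | IN=(all ⊤) | OUT={e:1, f:2; rest ⊤}
  B2: | IN={e:1, f:2; rest ⊤} | OUT={b:1, e:6, f:2; rest ⊤}
  B3: | IN=(all ⊤) | OUT={e:1; rest ⊤}
  B4: | IN={e:1; rest ⊤} | OUT={f:-4; rest ⊤}
  B5: | IN=(all ⊤) | OUT=(all ⊤)
  B6: | IN=(all ⊤) | OUT={c:-3; rest ⊤}
  B7: | IN={c:-3; rest ⊤} | OUT={c:-3; rest ⊤}
  B8: | IN={c:-3; rest ⊤} | OUT={c:-3, f:-2; rest ⊤}
  B9: | IN=(all ⊤) | OUT={c:-2; rest ⊤}

Merge at B3: IN[B3] = OUT[B1] ⊔ OUT[B2] ⊔ OUT[B7] = {a: ⊤, b: ⊤, c: ⊤, d: ⊤, e: ⊤, f: ⊤}
Applying B3's transfer function to that IN value gives OUT[B3] (row B3 above).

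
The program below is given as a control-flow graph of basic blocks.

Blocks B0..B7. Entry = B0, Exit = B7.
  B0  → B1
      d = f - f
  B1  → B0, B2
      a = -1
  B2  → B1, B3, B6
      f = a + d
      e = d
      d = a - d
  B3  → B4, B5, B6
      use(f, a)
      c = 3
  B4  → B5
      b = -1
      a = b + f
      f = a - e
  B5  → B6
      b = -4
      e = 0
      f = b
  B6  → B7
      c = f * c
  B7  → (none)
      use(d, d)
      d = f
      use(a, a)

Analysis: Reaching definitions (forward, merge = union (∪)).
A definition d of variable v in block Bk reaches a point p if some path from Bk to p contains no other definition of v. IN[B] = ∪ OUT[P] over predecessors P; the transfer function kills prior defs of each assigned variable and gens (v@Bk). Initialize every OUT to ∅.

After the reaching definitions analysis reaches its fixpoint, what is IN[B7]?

Answer: {a@B1, a@B4, b@B5, c@B6, d@B2, e@B2, e@B5, f@B2, f@B5}

Working:
Per-block solution:
  B0: | IN={a@B1, d@B0, d@B2, e@B2, f@B2} | OUT={a@B1, d@B0, e@B2, f@B2}
  B1: | IN={a@B1, d@B0, d@B2, e@B2, f@B2} | OUT={a@B1, d@B0, d@B2, e@B2, f@B2}
  B2: | IN={a@B1, d@B0, d@B2, e@B2, f@B2} | OUT={a@B1, d@B2, e@B2, f@B2}
  B3: | IN={a@B1, d@B2, e@B2, f@B2} | OUT={a@B1, c@B3, d@B2, e@B2, f@B2}
  B4: | IN={a@B1, c@B3, d@B2, e@B2, f@B2} | OUT={a@B4, b@B4, c@B3, d@B2, e@B2, f@B4}
  B5: | IN={a@B1, a@B4, b@B4, c@B3, d@B2, e@B2, f@B2, f@B4} | OUT={a@B1, a@B4, b@B5, c@B3, d@B2, e@B5, f@B5}
  B6: | IN={a@B1, a@B4, b@B5, c@B3, d@B2, e@B2, e@B5, f@B2, f@B5} | OUT={a@B1, a@B4, b@B5, c@B6, d@B2, e@B2, e@B5, f@B2, f@B5}
  B7: | IN={a@B1, a@B4, b@B5, c@B6, d@B2, e@B2, e@B5, f@B2, f@B5} | OUT={a@B1, a@B4, b@B5, c@B6, d@B7, e@B2, e@B5, f@B2, f@B5}

Merge at B7: IN[B7] = OUT[B6] = {a@B1, a@B4, b@B5, c@B6, d@B2, e@B2, e@B5, f@B2, f@B5}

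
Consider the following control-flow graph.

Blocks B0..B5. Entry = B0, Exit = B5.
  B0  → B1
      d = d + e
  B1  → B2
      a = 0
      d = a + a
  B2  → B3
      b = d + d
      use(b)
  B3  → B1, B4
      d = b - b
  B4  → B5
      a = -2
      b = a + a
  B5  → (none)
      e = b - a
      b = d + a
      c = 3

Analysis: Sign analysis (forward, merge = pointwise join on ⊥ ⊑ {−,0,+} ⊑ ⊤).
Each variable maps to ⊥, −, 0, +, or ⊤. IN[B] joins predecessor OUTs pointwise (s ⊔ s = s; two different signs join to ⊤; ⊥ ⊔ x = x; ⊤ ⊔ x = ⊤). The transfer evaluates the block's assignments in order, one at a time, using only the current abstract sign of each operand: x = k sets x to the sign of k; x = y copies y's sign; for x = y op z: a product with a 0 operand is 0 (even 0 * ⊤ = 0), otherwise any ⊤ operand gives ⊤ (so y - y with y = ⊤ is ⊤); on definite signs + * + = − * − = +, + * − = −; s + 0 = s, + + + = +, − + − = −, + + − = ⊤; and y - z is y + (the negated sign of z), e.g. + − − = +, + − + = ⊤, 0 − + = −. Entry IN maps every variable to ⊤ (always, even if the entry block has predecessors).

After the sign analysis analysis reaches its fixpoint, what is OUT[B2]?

Answer: {a: 0, b: 0, c: ⊤, d: 0, e: ⊤, f: ⊤}

Derivation:
Fixpoint table:
  B0:   IN=(all ⊤)   OUT=(all ⊤)
  B1:   IN=(all ⊤)   OUT={a:0, d:0; rest ⊤}
  B2:   IN={a:0, d:0; rest ⊤}   OUT={a:0, b:0, d:0; rest ⊤}
  B3:   IN={a:0, b:0, d:0; rest ⊤}   OUT={a:0, b:0, d:0; rest ⊤}
  B4:   IN={a:0, b:0, d:0; rest ⊤}   OUT={a:-, b:-, d:0; rest ⊤}
  B5:   IN={a:-, b:-, d:0; rest ⊤}   OUT={a:-, b:-, c:+, d:0; rest ⊤}

Merge at B2: IN[B2] = OUT[B1] = {a: 0, b: ⊤, c: ⊤, d: 0, e: ⊤, f: ⊤}
Applying B2's transfer function to that IN value gives OUT[B2] (row B2 above).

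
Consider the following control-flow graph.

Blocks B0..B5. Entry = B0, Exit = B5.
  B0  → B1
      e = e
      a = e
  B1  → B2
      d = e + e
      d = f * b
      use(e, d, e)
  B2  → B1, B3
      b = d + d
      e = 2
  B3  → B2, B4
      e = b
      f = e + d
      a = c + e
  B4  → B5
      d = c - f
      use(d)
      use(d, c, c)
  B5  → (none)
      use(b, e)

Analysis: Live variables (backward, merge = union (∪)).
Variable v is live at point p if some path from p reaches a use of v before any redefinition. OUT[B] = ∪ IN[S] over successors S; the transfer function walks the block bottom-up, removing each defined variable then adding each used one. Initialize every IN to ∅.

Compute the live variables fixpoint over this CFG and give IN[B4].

Fixpoint table:
  B0:  IN={b, c, e, f}  OUT={b, c, e, f}
  B1:  IN={b, c, e, f}  OUT={c, d, f}
  B2:  IN={c, d, f}  OUT={b, c, d, e, f}
  B3:  IN={b, c, d}  OUT={b, c, d, e, f}
  B4:  IN={b, c, e, f}  OUT={b, e}
  B5:  IN={b, e}  OUT={}

Merge at B4: OUT[B4] = IN[B5] = {b, e}
Applying B4's transfer function to that OUT value gives IN[B4] (row B4 above).

Answer: {b, c, e, f}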